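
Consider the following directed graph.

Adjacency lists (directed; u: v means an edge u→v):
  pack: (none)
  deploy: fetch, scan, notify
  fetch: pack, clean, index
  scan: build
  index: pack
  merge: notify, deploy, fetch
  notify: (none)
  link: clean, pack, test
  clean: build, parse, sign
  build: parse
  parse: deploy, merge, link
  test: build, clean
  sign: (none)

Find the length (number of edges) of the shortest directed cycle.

3

For each vertex v, BFS finds the shortest path from v back to v.
The shortest such closed walk is parse → link → clean → parse, length 3.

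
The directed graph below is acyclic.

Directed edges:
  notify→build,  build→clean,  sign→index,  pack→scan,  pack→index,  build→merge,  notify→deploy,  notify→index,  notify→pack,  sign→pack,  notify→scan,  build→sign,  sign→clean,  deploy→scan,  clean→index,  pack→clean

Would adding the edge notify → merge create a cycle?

No

Adding notify→merge creates a cycle iff merge can already reach notify.
Explore from merge: no path reaches notify. The graph stays acyclic.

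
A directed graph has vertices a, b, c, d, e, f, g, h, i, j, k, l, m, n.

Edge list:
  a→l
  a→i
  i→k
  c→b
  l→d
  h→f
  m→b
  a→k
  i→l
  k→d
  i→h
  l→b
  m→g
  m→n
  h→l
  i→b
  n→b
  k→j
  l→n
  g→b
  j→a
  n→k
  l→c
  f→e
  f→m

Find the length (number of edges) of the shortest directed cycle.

3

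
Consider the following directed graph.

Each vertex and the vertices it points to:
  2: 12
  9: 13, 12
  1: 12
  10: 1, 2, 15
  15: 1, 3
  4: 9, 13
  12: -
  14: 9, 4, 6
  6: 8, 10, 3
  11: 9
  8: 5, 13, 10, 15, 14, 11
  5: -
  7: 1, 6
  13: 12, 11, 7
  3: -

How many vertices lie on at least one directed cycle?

A vertex is on a directed cycle iff it belongs to a strongly connected component of size ≥ 2 (or has a self-loop).
The vertices on cycles are {4, 6, 7, 8, 9, 11, 13, 14} — 8 in total.

8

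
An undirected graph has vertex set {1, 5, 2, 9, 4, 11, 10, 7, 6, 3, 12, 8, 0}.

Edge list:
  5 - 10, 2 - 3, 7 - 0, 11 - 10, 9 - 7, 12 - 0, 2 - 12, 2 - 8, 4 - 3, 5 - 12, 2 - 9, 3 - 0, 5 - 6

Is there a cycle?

Yes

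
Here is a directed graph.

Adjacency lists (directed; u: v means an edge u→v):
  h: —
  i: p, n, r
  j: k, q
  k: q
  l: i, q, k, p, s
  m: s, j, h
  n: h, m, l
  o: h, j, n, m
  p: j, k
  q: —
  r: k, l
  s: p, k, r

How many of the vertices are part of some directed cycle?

A vertex is on a directed cycle iff it belongs to a strongly connected component of size ≥ 2 (or has a self-loop).
The vertices on cycles are {i, l, m, n, r, s} — 6 in total.

6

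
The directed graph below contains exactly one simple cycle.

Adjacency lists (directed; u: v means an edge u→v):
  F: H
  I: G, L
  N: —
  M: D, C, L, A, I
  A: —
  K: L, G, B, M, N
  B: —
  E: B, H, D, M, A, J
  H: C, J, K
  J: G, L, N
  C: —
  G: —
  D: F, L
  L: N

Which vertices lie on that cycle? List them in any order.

D, F, H, K, M

DFS with gray/black marking from H:
H gray
  C gray
  C black
  J gray
    G gray
    G black
    L gray
      N gray
      N black
    L black
    J→N: N black — skip
  J black
  K gray
    K→L: L black — skip
    K→G: G black — skip
    B gray
    B black
    M gray
      D gray
        F gray
          F→H: H is gray → back edge
Back edge closes the cycle H → K → M → D → F → H; its vertices are {D, F, H, K, M}.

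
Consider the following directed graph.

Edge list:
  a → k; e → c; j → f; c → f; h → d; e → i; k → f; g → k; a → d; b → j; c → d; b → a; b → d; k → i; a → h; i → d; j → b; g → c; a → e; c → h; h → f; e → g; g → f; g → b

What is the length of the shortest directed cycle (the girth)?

2

For each vertex v, BFS finds the shortest path from v back to v.
The shortest such closed walk is b → j → b, length 2.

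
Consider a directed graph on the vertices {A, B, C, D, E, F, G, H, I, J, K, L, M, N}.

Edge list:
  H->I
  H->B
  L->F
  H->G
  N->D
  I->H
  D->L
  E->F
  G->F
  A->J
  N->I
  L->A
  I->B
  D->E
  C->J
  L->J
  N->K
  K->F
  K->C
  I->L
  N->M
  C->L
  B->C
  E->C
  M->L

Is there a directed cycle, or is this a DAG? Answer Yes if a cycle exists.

Yes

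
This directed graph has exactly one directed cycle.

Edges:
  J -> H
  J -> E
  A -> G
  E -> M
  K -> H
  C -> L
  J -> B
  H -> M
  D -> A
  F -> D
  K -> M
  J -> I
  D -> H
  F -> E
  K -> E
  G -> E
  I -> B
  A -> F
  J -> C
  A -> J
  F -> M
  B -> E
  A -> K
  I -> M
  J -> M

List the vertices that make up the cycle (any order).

A, D, F

DFS with gray/black marking from A:
A gray
  F gray
    E gray
      M gray
      M black
    E black
    D gray
      H gray
        H→M: M black — skip
      H black
      D→A: A is gray → back edge
Back edge closes the cycle A → F → D → A; its vertices are {A, D, F}.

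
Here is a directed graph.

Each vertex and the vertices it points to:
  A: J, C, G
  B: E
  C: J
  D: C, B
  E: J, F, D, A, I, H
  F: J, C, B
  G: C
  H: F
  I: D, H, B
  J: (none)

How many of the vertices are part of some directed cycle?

6

A vertex is on a directed cycle iff it belongs to a strongly connected component of size ≥ 2 (or has a self-loop).
The vertices on cycles are {B, D, E, F, H, I} — 6 in total.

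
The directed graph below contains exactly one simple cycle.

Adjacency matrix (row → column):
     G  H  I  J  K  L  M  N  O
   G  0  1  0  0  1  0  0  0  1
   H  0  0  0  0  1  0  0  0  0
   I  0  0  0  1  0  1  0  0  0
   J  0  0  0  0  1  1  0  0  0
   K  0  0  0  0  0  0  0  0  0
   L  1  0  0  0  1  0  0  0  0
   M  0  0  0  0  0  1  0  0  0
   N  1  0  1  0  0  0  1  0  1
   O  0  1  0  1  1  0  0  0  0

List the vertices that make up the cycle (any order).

G, J, L, O

DFS with gray/black marking from G:
G gray
  O gray
    H gray
      K gray
      K black
    H black
    J gray
      J→K: K black — skip
      L gray
        L→K: K black — skip
        L→G: G is gray → back edge
Back edge closes the cycle G → O → J → L → G; its vertices are {G, J, L, O}.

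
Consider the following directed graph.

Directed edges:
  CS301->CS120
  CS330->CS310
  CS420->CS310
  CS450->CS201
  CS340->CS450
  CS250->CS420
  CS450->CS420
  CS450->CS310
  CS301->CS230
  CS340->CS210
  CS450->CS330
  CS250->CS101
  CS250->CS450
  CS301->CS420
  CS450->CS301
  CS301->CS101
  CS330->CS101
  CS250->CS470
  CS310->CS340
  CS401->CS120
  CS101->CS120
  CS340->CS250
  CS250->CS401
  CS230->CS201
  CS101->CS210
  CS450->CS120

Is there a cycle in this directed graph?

DFS with white/gray/black marking, starting from CS330:
CS330 gray
  CS101 gray
    CS210 gray
    CS210 black
    CS120 gray
    CS120 black
  CS101 black
  CS310 gray
    CS340 gray
      CS340→CS210: CS210 black — skip
      CS250 gray
        CS420 gray
          CS420→CS310: CS310 is gray → back edge
Back edge found, so a cycle exists: CS310 → CS340 → CS250 → CS420 → CS310.

Yes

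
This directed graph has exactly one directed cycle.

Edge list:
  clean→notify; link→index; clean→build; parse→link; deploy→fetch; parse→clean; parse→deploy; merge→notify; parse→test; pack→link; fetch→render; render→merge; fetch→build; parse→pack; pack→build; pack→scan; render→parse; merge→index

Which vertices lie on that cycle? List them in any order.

DFS with gray/black marking from render:
render gray
  merge gray
    notify gray
    notify black
    index gray
    index black
  merge black
  parse gray
    clean gray
      build gray
      build black
      clean→notify: notify black — skip
    clean black
    deploy gray
      fetch gray
        fetch→render: render is gray → back edge
Back edge closes the cycle render → parse → deploy → fetch → render; its vertices are {fetch, parse, deploy, render}.

fetch, parse, deploy, render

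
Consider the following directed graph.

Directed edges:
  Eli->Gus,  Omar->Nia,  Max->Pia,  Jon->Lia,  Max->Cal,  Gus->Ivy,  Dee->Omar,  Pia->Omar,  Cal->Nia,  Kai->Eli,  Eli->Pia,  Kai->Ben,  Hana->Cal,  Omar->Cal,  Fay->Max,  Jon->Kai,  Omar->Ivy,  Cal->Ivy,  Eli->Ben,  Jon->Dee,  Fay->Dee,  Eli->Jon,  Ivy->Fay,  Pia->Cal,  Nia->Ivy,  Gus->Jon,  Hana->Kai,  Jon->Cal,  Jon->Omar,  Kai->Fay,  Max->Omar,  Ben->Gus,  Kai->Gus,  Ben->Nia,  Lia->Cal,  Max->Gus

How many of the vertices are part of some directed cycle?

A vertex is on a directed cycle iff it belongs to a strongly connected component of size ≥ 2 (or has a self-loop).
The vertices on cycles are {Ben, Cal, Dee, Eli, Fay, Gus, Ivy, Jon, Kai, Lia, Max, Nia, Pia, Omar} — 14 in total.

14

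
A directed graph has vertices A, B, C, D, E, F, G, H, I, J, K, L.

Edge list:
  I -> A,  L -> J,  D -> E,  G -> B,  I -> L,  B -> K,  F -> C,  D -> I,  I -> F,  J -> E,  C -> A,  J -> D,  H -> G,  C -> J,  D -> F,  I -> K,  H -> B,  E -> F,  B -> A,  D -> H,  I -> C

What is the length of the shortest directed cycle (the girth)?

4

For each vertex v, BFS finds the shortest path from v back to v.
The shortest such closed walk is D → I → C → J → D, length 4.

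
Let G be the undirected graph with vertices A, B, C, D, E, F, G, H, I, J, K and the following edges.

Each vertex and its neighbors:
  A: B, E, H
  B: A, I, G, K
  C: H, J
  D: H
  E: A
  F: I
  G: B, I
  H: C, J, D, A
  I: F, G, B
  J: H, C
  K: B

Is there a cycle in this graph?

Yes

DFS, tracking each vertex's parent; an edge to a visited non-parent vertex closes a cycle.
Start from C:
visit C (parent –)
  visit H (parent C)
    H–C: parent, skip
    visit J (parent H)
      J–H: parent, skip
      J–C: C visited and ≠ parent → cycle
Cycle: C – H – J – C.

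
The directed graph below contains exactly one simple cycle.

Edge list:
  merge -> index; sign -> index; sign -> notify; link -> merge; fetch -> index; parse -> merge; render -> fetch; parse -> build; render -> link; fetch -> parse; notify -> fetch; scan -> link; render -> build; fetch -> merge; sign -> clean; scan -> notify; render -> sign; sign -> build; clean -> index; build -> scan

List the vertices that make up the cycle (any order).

scan, build, fetch, parse, notify

DFS with gray/black marking from build:
build gray
  scan gray
    link gray
      merge gray
        index gray
        index black
      merge black
    link black
    notify gray
      fetch gray
        parse gray
          parse→merge: merge black — skip
          parse→build: build is gray → back edge
Back edge closes the cycle build → scan → notify → fetch → parse → build; its vertices are {scan, build, fetch, parse, notify}.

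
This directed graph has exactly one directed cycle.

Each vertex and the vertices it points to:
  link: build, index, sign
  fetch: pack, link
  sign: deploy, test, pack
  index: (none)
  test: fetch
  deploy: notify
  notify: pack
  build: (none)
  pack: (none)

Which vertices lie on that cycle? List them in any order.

link, sign, test, fetch

DFS with gray/black marking from link:
link gray
  build gray
  build black
  index gray
  index black
  sign gray
    deploy gray
      notify gray
        pack gray
        pack black
      notify black
    deploy black
    test gray
      fetch gray
        fetch→pack: pack black — skip
        fetch→link: link is gray → back edge
Back edge closes the cycle link → sign → test → fetch → link; its vertices are {link, sign, test, fetch}.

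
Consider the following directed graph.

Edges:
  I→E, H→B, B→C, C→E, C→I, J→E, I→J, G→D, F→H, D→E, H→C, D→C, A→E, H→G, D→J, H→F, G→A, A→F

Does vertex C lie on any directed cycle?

No

C lies on a cycle iff there is a path from C back to itself.
Exploring from C, it never reaches itself; equivalently, its strongly connected component is a singleton.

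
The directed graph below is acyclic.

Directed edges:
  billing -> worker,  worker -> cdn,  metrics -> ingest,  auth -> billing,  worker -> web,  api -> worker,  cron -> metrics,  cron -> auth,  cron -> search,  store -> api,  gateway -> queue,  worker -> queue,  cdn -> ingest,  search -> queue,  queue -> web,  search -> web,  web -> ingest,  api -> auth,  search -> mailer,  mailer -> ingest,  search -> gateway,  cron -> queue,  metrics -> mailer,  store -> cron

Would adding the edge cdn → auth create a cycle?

Adding cdn→auth creates a cycle iff auth can already reach cdn.
Path from auth: auth → billing → worker → cdn.
So auth → … → cdn → auth is a cycle.

Yes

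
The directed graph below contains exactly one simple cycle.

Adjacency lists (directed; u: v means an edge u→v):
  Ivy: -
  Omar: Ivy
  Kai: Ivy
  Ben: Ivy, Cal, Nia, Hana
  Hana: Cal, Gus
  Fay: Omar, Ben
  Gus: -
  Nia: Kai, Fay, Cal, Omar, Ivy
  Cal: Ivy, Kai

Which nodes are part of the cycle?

Ben, Fay, Nia

DFS with gray/black marking from Ben:
Ben gray
  Ivy gray
  Ivy black
  Cal gray
    Cal→Ivy: Ivy black — skip
    Kai gray
      Kai→Ivy: Ivy black — skip
    Kai black
  Cal black
  Nia gray
    Nia→Kai: Kai black — skip
    Fay gray
      Omar gray
        Omar→Ivy: Ivy black — skip
      Omar black
      Fay→Ben: Ben is gray → back edge
Back edge closes the cycle Ben → Nia → Fay → Ben; its vertices are {Ben, Fay, Nia}.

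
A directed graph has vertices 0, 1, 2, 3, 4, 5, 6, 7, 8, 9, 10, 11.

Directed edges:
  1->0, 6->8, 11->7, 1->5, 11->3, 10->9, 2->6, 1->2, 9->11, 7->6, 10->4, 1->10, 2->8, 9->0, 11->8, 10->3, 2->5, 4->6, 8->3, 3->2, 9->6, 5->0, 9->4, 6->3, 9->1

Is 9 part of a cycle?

9 is on a cycle iff 9 can reach itself via ≥1 edge.
9 → 1 → 10 → 9 — yes.

Yes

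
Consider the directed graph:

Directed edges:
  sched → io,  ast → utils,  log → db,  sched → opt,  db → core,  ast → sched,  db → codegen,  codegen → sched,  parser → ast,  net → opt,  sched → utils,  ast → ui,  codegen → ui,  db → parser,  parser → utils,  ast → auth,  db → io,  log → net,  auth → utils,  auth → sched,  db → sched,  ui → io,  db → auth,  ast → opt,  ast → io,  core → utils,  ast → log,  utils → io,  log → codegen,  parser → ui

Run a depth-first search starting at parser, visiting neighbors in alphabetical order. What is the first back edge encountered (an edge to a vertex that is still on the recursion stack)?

DFS from parser (visiting neighbors in alphabetical order); mark gray on enter, black on exit:
parser gray
  ast gray
    auth gray
      sched gray
        io gray
        io black
        opt gray
        opt black
        utils gray
          utils→io: io black — skip
        utils black
      sched black
      auth→utils: utils black — skip
    auth black
    ast→io: io black — skip
    log gray
      codegen gray
        codegen→sched: sched black — skip
        ui gray
          ui→io: io black — skip
        ui black
      codegen black
      db gray
        db→auth: auth black — skip
        db→codegen: codegen black — skip
        core gray
          core→utils: utils black — skip
        core black
        db→io: io black — skip
        db→parser: parser is gray → back edge
First back edge: db → parser.

db→parser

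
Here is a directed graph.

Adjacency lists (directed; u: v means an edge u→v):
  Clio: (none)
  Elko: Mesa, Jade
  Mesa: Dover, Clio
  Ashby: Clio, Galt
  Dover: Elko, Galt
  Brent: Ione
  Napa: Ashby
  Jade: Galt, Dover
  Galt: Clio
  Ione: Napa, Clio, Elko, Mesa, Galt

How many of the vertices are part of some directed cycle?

4

A vertex is on a directed cycle iff it belongs to a strongly connected component of size ≥ 2 (or has a self-loop).
The vertices on cycles are {Elko, Jade, Mesa, Dover} — 4 in total.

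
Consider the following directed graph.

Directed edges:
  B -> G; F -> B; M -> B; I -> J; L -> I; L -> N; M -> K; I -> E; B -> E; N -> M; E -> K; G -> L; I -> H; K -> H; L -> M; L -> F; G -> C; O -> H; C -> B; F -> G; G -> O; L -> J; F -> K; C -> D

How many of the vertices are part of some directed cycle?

A vertex is on a directed cycle iff it belongs to a strongly connected component of size ≥ 2 (or has a self-loop).
The vertices on cycles are {B, C, F, G, L, M, N} — 7 in total.

7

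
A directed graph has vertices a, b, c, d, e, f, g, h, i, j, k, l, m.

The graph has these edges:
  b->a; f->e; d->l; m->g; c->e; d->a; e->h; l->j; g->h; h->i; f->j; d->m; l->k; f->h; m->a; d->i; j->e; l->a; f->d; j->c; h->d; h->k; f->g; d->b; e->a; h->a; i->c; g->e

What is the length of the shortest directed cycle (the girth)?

4

For each vertex v, BFS finds the shortest path from v back to v.
The shortest such closed walk is h → i → c → e → h, length 4.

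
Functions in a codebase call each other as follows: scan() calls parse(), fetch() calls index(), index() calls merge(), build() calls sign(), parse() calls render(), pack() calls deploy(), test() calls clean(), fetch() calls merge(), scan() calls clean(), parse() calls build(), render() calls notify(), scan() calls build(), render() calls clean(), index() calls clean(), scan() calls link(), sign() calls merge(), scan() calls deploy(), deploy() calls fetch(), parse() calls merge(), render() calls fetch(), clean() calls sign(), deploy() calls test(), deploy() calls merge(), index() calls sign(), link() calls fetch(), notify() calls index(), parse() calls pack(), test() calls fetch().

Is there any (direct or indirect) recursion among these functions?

No

DFS with white/gray/black marking, starting from notify:
notify gray
  index gray
    sign gray
      merge gray
      merge black
    sign black
    index→merge: merge black — skip
    clean gray
      clean→sign: sign black — skip
    clean black
  index black
notify black
build gray
  build→sign: sign black — skip
build black
fetch gray
  fetch→merge: merge black — skip
  fetch→index: index black — skip
fetch black
parse gray
  render gray
    render→fetch: fetch black — skip
    render→clean: clean black — skip
    render→notify: notify black — skip
  render black
  parse→merge: merge black — skip
  pack gray
    deploy gray
      deploy→fetch: fetch black — skip
      test gray
        test→clean: clean black — skip
        test→fetch: fetch black — skip
      test black
      deploy→merge: merge black — skip
    deploy black
  pack black
  parse→build: build black — skip
parse black
scan gray
  link gray
    link→fetch: fetch black — skip
  link black
  scan→deploy: deploy black — skip
  scan→build: build black — skip
  scan→clean: clean black — skip
  scan→parse: parse black — skip
scan black
Every edge goes to a white or black vertex — no back edge, so the graph is acyclic.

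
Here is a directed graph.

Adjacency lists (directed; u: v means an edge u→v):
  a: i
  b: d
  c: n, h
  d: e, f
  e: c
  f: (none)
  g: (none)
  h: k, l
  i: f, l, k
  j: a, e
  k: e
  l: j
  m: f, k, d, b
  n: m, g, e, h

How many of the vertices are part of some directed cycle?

A vertex is on a directed cycle iff it belongs to a strongly connected component of size ≥ 2 (or has a self-loop).
The vertices on cycles are {a, b, c, d, e, h, i, j, k, l, m, n} — 12 in total.

12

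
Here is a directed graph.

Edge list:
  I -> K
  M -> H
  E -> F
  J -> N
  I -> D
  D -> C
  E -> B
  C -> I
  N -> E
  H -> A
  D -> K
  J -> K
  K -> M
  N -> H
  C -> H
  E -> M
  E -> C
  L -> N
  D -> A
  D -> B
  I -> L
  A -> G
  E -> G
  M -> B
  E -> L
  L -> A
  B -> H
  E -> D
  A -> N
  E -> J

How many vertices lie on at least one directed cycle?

12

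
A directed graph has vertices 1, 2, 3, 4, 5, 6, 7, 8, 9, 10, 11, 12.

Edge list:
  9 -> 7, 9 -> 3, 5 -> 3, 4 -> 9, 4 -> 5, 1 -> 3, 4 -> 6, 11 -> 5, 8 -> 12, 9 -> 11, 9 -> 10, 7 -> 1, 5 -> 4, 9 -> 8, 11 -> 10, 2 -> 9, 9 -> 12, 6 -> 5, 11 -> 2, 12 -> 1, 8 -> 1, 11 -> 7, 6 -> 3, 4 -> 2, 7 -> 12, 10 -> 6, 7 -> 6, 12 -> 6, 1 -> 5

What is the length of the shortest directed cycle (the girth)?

2

For each vertex v, BFS finds the shortest path from v back to v.
The shortest such closed walk is 4 → 5 → 4, length 2.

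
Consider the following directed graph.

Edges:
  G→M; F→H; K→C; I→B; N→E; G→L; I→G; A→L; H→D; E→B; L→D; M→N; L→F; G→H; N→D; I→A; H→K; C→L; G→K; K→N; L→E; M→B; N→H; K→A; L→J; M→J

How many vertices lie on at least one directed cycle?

7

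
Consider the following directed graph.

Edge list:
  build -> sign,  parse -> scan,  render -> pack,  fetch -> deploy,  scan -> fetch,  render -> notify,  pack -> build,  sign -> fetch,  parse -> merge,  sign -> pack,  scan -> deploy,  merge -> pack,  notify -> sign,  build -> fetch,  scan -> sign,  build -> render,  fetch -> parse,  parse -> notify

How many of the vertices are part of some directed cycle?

9

A vertex is on a directed cycle iff it belongs to a strongly connected component of size ≥ 2 (or has a self-loop).
The vertices on cycles are {pack, scan, sign, build, fetch, merge, parse, notify, render} — 9 in total.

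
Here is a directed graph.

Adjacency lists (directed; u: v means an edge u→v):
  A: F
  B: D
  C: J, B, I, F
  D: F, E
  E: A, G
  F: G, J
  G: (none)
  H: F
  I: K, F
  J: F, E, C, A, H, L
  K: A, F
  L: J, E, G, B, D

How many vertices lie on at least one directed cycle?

11

A vertex is on a directed cycle iff it belongs to a strongly connected component of size ≥ 2 (or has a self-loop).
The vertices on cycles are {A, B, C, D, E, F, H, I, J, K, L} — 11 in total.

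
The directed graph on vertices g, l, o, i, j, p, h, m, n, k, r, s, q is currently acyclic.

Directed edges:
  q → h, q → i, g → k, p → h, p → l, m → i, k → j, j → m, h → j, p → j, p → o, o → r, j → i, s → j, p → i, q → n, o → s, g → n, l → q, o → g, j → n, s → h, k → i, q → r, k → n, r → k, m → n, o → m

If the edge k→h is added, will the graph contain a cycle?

Adding k→h creates a cycle iff h can already reach k.
Explore from h: no path reaches k. The graph stays acyclic.

No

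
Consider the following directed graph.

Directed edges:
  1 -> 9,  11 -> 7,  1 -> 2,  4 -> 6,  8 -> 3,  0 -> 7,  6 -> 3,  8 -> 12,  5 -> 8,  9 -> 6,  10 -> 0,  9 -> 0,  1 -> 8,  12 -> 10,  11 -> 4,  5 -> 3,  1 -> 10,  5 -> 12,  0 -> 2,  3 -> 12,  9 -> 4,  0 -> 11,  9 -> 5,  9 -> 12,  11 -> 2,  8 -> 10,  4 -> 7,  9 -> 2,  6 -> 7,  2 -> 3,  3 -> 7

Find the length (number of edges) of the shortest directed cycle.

5

For each vertex v, BFS finds the shortest path from v back to v.
The shortest such closed walk is 0 → 2 → 3 → 12 → 10 → 0, length 5.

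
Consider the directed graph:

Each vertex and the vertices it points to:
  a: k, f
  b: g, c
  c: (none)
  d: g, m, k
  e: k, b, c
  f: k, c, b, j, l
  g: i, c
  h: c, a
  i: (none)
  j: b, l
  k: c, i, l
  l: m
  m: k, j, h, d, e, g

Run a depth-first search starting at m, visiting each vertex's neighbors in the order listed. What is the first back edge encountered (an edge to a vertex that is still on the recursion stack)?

l→m

DFS from m (visiting each vertex's neighbors in the order listed); mark gray on enter, black on exit:
m gray
  k gray
    c gray
    c black
    i gray
    i black
    l gray
      l→m: m is gray → back edge
First back edge: l → m.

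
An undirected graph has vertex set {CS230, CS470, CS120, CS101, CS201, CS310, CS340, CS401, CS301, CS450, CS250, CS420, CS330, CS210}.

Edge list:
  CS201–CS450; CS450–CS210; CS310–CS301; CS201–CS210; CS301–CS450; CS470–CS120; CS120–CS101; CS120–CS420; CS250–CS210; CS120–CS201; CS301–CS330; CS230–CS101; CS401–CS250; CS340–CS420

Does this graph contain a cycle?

Yes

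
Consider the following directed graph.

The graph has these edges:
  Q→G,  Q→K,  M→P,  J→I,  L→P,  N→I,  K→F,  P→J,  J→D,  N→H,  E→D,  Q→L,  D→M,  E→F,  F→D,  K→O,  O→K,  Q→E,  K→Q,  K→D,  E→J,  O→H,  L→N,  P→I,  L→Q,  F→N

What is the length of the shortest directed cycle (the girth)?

2

For each vertex v, BFS finds the shortest path from v back to v.
The shortest such closed walk is K → Q → K, length 2.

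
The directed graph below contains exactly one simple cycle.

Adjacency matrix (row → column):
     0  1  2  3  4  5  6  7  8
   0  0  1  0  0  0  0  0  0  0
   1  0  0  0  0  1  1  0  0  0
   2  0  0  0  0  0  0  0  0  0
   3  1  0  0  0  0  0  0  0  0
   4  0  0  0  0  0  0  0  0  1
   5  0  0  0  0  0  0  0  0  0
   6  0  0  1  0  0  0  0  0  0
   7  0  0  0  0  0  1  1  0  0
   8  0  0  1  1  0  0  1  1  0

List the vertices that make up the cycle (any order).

DFS with gray/black marking from 8:
8 gray
  2 gray
  2 black
  3 gray
    0 gray
      1 gray
        5 gray
        5 black
        4 gray
          4→8: 8 is gray → back edge
Back edge closes the cycle 8 → 3 → 0 → 1 → 4 → 8; its vertices are {0, 1, 3, 4, 8}.

0, 1, 3, 4, 8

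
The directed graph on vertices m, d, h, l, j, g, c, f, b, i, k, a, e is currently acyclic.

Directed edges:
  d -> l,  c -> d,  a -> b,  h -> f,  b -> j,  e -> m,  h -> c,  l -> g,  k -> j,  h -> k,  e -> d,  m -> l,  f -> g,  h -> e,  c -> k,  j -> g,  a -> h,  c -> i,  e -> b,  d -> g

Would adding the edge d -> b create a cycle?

Adding d→b creates a cycle iff b can already reach d.
Explore from b: no path reaches d. The graph stays acyclic.

No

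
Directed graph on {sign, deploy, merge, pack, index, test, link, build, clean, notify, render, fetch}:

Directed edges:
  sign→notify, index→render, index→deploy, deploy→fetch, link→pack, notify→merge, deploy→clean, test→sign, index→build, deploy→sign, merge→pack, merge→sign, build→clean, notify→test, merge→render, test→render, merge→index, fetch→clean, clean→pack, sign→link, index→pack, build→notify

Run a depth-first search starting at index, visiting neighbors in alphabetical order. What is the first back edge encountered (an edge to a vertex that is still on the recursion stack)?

merge→index

DFS from index (visiting neighbors in alphabetical order); mark gray on enter, black on exit:
index gray
  build gray
    clean gray
      pack gray
      pack black
    clean black
    notify gray
      merge gray
        merge→index: index is gray → back edge
First back edge: merge → index.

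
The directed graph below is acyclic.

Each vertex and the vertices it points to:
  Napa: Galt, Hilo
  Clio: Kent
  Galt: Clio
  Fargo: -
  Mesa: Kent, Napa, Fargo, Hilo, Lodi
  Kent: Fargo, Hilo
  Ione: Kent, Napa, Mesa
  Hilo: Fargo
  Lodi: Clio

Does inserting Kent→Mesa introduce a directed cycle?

Yes

Adding Kent→Mesa creates a cycle iff Mesa can already reach Kent.
Path from Mesa: Mesa → Kent.
So Mesa → … → Kent → Mesa is a cycle.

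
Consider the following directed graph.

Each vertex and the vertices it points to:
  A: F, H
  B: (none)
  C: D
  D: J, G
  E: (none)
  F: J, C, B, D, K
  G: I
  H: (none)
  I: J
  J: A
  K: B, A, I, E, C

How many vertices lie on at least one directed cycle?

A vertex is on a directed cycle iff it belongs to a strongly connected component of size ≥ 2 (or has a self-loop).
The vertices on cycles are {A, C, D, F, G, I, J, K} — 8 in total.

8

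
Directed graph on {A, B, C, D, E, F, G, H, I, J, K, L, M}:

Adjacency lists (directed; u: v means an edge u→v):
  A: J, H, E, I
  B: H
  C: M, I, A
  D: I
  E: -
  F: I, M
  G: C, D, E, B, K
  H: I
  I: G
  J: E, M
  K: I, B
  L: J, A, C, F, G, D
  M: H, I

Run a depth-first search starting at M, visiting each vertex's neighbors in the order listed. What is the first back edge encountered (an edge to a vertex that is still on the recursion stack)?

C→M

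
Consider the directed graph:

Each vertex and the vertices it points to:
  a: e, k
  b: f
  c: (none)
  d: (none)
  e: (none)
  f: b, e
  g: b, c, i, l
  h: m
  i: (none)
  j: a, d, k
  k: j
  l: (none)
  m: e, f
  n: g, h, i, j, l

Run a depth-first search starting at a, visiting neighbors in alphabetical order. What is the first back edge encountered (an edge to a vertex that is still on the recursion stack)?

j→a

DFS from a (visiting neighbors in alphabetical order); mark gray on enter, black on exit:
a gray
  e gray
  e black
  k gray
    j gray
      j→a: a is gray → back edge
First back edge: j → a.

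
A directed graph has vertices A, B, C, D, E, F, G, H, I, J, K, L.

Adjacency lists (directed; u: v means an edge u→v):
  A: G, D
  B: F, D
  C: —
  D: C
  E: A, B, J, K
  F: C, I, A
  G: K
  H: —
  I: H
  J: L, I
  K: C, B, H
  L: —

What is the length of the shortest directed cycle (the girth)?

5

For each vertex v, BFS finds the shortest path from v back to v.
The shortest such closed walk is B → F → A → G → K → B, length 5.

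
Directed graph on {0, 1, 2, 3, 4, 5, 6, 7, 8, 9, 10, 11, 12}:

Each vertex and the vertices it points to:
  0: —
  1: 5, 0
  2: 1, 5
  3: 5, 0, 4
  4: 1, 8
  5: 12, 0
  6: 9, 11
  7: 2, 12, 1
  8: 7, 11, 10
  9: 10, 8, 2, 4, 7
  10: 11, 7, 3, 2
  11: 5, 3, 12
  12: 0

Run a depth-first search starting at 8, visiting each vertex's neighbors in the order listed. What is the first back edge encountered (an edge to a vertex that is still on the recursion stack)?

DFS from 8 (visiting each vertex's neighbors in the order listed); mark gray on enter, black on exit:
8 gray
  7 gray
    2 gray
      1 gray
        5 gray
          12 gray
            0 gray
            0 black
          12 black
          5→0: 0 black — skip
        5 black
        1→0: 0 black — skip
      1 black
      2→5: 5 black — skip
    2 black
    7→12: 12 black — skip
    7→1: 1 black — skip
  7 black
  11 gray
    11→5: 5 black — skip
    3 gray
      3→5: 5 black — skip
      3→0: 0 black — skip
      4 gray
        4→1: 1 black — skip
        4→8: 8 is gray → back edge
First back edge: 4 → 8.

4→8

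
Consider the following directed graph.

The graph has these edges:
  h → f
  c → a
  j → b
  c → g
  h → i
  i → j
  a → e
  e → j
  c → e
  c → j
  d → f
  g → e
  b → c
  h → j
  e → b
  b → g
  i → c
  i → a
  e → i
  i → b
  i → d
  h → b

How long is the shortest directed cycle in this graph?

3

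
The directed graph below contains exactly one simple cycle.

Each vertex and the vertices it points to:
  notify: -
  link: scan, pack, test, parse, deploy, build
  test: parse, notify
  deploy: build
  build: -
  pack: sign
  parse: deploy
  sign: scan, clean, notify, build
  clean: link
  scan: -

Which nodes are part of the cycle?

link, pack, sign, clean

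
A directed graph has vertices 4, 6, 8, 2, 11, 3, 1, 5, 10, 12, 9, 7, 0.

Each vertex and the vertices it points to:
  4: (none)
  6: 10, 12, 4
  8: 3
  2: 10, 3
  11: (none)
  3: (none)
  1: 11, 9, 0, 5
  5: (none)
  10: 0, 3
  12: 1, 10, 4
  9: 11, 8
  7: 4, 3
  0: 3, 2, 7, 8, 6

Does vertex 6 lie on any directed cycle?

6 is on a cycle iff 6 can reach itself via ≥1 edge.
6 → 10 → 0 → 6 — yes.

Yes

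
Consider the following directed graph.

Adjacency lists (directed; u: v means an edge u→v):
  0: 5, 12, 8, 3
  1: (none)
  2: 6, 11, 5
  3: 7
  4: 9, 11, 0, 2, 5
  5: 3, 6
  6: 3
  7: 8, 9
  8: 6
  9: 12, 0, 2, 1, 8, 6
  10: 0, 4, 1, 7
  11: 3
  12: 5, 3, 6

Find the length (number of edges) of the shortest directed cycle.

4

For each vertex v, BFS finds the shortest path from v back to v.
The shortest such closed walk is 7 → 8 → 6 → 3 → 7, length 4.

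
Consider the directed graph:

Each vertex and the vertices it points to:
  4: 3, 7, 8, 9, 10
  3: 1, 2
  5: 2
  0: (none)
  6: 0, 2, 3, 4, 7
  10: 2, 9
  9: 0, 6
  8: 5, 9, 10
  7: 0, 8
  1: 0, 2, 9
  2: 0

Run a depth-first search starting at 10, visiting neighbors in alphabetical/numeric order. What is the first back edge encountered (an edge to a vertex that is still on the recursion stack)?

1→9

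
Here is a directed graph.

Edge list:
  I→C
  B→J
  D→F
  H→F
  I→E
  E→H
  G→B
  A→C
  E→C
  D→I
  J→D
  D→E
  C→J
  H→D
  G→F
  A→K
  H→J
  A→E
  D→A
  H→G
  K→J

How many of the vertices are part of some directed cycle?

10

A vertex is on a directed cycle iff it belongs to a strongly connected component of size ≥ 2 (or has a self-loop).
The vertices on cycles are {A, B, C, D, E, G, H, I, J, K} — 10 in total.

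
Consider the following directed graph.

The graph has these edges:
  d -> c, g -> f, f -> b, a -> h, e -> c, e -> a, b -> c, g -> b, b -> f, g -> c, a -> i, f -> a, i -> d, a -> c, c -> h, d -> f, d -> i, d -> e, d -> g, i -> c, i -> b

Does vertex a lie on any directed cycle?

a is on a cycle iff a can reach itself via ≥1 edge.
a → i → d → f → a — yes.

Yes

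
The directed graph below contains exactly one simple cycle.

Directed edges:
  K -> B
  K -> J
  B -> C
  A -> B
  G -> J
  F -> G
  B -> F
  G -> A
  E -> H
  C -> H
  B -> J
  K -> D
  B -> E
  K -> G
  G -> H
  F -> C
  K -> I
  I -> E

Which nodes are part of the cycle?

DFS with gray/black marking from B:
B gray
  C gray
    H gray
    H black
  C black
  J gray
  J black
  E gray
    E→H: H black — skip
  E black
  F gray
    G gray
      G→H: H black — skip
      A gray
        A→B: B is gray → back edge
Back edge closes the cycle B → F → G → A → B; its vertices are {A, B, F, G}.

A, B, F, G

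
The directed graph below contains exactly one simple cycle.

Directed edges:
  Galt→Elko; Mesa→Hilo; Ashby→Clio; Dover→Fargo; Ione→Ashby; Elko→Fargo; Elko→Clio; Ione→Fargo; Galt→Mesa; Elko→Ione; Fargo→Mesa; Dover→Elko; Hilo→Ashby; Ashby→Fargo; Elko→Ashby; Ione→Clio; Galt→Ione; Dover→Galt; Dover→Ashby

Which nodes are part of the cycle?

DFS with gray/black marking from Mesa:
Mesa gray
  Hilo gray
    Ashby gray
      Fargo gray
        Fargo→Mesa: Mesa is gray → back edge
Back edge closes the cycle Mesa → Hilo → Ashby → Fargo → Mesa; its vertices are {Hilo, Mesa, Ashby, Fargo}.

Hilo, Mesa, Ashby, Fargo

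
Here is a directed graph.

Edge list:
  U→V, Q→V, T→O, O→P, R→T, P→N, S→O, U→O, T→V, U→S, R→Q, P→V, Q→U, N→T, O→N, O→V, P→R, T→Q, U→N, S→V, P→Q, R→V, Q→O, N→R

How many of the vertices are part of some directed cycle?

8

A vertex is on a directed cycle iff it belongs to a strongly connected component of size ≥ 2 (or has a self-loop).
The vertices on cycles are {N, O, P, Q, R, S, T, U} — 8 in total.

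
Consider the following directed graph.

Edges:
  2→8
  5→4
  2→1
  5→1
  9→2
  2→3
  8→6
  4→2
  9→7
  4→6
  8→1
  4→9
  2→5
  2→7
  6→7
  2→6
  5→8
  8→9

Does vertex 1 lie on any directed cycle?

No

1 lies on a cycle iff there is a path from 1 back to itself.
Exploring from 1, it never reaches itself; equivalently, its strongly connected component is a singleton.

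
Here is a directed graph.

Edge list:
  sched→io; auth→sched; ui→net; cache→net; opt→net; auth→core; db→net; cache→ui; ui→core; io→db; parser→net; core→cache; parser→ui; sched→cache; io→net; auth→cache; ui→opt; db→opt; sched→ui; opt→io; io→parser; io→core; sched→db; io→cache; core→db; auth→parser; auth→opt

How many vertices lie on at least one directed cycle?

A vertex is on a directed cycle iff it belongs to a strongly connected component of size ≥ 2 (or has a self-loop).
The vertices on cycles are {db, io, ui, opt, core, cache, parser} — 7 in total.

7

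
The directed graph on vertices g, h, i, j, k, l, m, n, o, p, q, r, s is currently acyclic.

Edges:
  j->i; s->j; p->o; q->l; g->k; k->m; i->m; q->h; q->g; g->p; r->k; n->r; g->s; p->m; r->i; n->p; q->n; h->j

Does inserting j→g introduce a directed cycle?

Yes

Adding j→g creates a cycle iff g can already reach j.
Path from g: g → s → j.
So g → … → j → g is a cycle.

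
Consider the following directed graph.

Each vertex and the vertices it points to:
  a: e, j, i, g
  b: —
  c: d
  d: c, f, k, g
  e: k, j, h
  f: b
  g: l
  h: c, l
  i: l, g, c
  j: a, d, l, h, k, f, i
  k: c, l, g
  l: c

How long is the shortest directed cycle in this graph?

2

For each vertex v, BFS finds the shortest path from v back to v.
The shortest such closed walk is j → a → j, length 2.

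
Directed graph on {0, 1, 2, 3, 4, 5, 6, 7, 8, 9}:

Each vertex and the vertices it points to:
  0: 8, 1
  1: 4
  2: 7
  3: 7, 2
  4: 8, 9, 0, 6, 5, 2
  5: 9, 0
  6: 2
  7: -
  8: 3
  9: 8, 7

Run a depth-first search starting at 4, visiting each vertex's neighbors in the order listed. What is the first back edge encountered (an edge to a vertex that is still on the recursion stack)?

1→4

DFS from 4 (visiting each vertex's neighbors in the order listed); mark gray on enter, black on exit:
4 gray
  8 gray
    3 gray
      7 gray
      7 black
      2 gray
        2→7: 7 black — skip
      2 black
    3 black
  8 black
  9 gray
    9→8: 8 black — skip
    9→7: 7 black — skip
  9 black
  0 gray
    0→8: 8 black — skip
    1 gray
      1→4: 4 is gray → back edge
First back edge: 1 → 4.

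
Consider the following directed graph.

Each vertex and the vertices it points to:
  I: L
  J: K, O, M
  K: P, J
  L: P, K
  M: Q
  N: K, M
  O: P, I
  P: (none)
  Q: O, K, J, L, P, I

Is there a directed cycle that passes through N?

N lies on a cycle iff there is a path from N back to itself.
Exploring from N, it never reaches itself; equivalently, its strongly connected component is a singleton.

No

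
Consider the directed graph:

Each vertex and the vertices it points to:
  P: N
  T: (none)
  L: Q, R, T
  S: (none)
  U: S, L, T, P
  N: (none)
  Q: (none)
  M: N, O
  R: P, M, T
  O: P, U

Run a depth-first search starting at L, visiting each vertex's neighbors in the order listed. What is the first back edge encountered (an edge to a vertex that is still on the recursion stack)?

DFS from L (visiting each vertex's neighbors in the order listed); mark gray on enter, black on exit:
L gray
  Q gray
  Q black
  R gray
    P gray
      N gray
      N black
    P black
    M gray
      M→N: N black — skip
      O gray
        O→P: P black — skip
        U gray
          S gray
          S black
          U→L: L is gray → back edge
First back edge: U → L.

U->L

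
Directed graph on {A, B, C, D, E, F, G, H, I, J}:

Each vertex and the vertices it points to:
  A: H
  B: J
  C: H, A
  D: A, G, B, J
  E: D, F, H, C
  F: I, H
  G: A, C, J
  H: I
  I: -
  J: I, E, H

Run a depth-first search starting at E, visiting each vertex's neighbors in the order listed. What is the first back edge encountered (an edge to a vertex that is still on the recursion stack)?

J→E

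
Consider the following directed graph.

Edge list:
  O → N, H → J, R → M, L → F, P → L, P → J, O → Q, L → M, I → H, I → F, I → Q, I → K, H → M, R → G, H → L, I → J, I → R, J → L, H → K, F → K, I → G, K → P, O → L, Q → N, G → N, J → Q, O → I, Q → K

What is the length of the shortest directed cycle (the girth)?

For each vertex v, BFS finds the shortest path from v back to v.
The shortest such closed walk is F → K → P → L → F, length 4.

4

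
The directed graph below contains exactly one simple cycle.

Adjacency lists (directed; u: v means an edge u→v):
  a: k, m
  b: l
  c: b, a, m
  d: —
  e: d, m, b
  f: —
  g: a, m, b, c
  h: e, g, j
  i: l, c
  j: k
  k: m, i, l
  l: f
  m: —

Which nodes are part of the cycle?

DFS with gray/black marking from c:
c gray
  b gray
    l gray
      f gray
      f black
    l black
  b black
  a gray
    k gray
      m gray
      m black
      i gray
        i→l: l black — skip
        i→c: c is gray → back edge
Back edge closes the cycle c → a → k → i → c; its vertices are {a, c, i, k}.

a, c, i, k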